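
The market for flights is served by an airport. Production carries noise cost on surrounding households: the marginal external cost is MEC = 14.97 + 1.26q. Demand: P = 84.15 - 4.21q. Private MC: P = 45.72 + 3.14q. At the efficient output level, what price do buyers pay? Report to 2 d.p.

P = 72.68

Social marginal cost = private MC + MEC = 60.69 + 4.40q.
Set SMC = demand: 60.69 + 4.40q = 84.15 - 4.21q → q* = 2.7247.
Consumer price on the demand curve at q*: 84.15 − 4.21×2.7247 = 72.6790.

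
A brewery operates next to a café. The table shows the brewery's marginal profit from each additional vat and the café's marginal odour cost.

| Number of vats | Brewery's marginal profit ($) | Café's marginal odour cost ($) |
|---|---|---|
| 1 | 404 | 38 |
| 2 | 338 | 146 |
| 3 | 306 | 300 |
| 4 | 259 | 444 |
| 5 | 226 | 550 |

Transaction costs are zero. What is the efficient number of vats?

3

Bargaining reaches the level where marginal profit last exceeds marginal odour cost.
That holds through level 3 (306 ≥ 300) but not at 4 (259 < 444).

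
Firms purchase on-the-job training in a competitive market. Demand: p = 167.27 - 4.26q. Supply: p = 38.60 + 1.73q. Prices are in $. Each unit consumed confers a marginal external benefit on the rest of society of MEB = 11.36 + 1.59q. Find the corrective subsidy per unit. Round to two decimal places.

subsidy = $61.96 per unit

Social marginal benefit = demand + MEB = 178.63 - 2.67q.
Set SMB = MC: 178.63 - 2.67q = 38.60 + 1.73q → q* = 31.8250.
The Pigouvian subsidy equals MEB at q*: 11.36 + 1.59×31.8250 = 61.9618.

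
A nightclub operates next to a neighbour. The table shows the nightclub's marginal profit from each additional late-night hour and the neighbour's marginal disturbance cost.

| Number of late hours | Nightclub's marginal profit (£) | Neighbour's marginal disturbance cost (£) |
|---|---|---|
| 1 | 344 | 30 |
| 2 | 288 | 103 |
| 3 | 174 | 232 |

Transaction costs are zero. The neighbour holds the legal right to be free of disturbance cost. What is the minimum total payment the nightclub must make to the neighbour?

£133

Efficient level: marginal profit ≥ marginal disturbance cost through level 2, so k* = 2.
With the neighbour holding the right, the nightclub must at least compensate total damage at k*: 30 + 103 = 133.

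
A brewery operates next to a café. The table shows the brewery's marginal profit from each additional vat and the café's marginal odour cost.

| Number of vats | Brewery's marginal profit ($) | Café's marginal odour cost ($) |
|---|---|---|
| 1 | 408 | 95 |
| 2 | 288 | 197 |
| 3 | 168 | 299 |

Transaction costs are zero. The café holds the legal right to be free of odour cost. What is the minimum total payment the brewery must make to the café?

$292

Efficient level: marginal profit ≥ marginal odour cost through level 2, so k* = 2.
With the café holding the right, the brewery must at least compensate total damage at k*: 95 + 197 = 292.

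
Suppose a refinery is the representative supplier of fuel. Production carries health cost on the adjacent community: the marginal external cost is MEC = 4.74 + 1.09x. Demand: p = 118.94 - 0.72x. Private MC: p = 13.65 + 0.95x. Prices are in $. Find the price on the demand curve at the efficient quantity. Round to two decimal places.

P = $92.71

Social marginal cost = private MC + MEC = 18.39 + 2.04x.
Set SMC = demand: 18.39 + 2.04x = 118.94 - 0.72x → x* = 36.4312.
Consumer price on the demand curve at x*: 118.94 − 0.72×36.4312 = 92.7095.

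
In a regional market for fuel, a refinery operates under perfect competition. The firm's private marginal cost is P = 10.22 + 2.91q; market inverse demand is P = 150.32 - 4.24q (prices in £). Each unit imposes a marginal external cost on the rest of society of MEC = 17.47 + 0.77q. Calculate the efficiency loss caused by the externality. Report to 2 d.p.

DWL = £66.92

Market equilibrium (private): 10.22 + 2.91q = 150.32 - 4.24q → q_m = 19.5944.
Social marginal cost = private MC + MEC = 27.69 + 3.68q.
Set SMC = demand: 27.69 + 3.68q = 150.32 - 4.24q → q* = 15.4836.
Between q* and q_m the wedge SMC − demand runs linearly from 0 to MEC(q_m), so the loss is a triangle.
DWL = ½ × 4.1108 × 32.5577 = 66.9191.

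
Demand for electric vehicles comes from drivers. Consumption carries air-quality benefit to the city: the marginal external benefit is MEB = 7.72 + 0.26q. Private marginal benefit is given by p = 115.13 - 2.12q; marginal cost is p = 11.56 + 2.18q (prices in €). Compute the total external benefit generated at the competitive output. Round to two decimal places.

Market equilibrium (private): 11.56 + 2.18q = 115.13 - 2.12q → q_m = 24.0860.
Total external benefit = ∫₀^{q_m} (7.72 + 0.26q) dq = 7.72×24.0860 + ½×0.26×24.0860² = 261.3615.

€261.36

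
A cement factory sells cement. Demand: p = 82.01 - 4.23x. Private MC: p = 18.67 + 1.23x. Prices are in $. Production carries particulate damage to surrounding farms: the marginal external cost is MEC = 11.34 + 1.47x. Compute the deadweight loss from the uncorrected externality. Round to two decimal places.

Market equilibrium (private): 18.67 + 1.23x = 82.01 - 4.23x → x_m = 11.6007.
Social marginal cost = private MC + MEC = 30.01 + 2.70x.
Set SMC = demand: 30.01 + 2.70x = 82.01 - 4.23x → x* = 7.5036.
Between x* and x_m the wedge SMC − demand runs linearly from 0 to MEC(x_m), so the loss is a triangle.
DWL = ½ × 4.0971 × 28.3931 = 58.1647.

DWL = $58.16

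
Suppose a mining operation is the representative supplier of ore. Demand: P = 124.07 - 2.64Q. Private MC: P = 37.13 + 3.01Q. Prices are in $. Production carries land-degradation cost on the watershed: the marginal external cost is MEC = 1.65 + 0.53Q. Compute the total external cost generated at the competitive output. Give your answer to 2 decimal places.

Market equilibrium (private): 37.13 + 3.01Q = 124.07 - 2.64Q → Q_m = 15.3876.
Total external cost = ∫₀^{Q_m} (1.65 + 0.53Q) dQ = 1.65×15.3876 + ½×0.53×15.3876² = 88.1358.

$88.14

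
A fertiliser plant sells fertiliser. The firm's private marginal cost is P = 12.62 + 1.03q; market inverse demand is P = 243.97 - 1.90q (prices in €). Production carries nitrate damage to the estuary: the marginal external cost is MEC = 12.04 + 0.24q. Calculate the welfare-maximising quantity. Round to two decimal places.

Social marginal cost = private MC + MEC = 24.66 + 1.27q.
Set SMC = demand: 24.66 + 1.27q = 243.97 - 1.90q → q* = 69.1830.

q* = 69.18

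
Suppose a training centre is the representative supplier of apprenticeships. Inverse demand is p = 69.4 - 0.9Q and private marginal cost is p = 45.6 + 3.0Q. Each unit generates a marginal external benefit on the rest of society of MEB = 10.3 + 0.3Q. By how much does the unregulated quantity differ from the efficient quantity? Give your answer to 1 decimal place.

Market equilibrium (private): 45.6 + 3.0Q = 69.4 - 0.9Q → Q_m = 6.1026.
Social marginal cost = private MC − MEB = 35.3 + 2.7Q.
Set SMC = demand: 35.3 + 2.7Q = 69.4 - 0.9Q → Q* = 9.4722.
Gap = |6.1026 − 9.4722| = 3.3696.

3.4 units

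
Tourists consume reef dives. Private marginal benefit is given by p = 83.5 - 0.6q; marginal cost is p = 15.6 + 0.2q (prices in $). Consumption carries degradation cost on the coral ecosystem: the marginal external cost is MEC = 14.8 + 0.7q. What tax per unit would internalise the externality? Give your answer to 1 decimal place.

Social marginal benefit = demand − MEC = 68.7 - 1.3q.
Set SMB = MC: 68.7 - 1.3q = 15.6 + 0.2q → q* = 35.4000.
The Pigouvian tax equals MEC at q*: 14.8 + 0.7×35.4000 = 39.5800.

tax = $39.6 per unit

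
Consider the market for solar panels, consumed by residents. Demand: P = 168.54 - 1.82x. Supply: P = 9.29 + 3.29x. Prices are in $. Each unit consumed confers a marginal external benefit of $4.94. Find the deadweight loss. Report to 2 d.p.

DWL = $2.39

Market equilibrium (private): 9.29 + 3.29x = 168.54 - 1.82x → x_m = 31.1644.
Social marginal benefit = demand + MEB = 173.48 - 1.82x.
Set SMB = MC: 173.48 - 1.82x = 9.29 + 3.29x → x* = 32.1311.
The loss is the area between SMB and MC from x* to x_m; with linear curves that's a triangle of height MEB(x_m).
DWL = ½ × 0.9667 × 4.9400 = 2.3877.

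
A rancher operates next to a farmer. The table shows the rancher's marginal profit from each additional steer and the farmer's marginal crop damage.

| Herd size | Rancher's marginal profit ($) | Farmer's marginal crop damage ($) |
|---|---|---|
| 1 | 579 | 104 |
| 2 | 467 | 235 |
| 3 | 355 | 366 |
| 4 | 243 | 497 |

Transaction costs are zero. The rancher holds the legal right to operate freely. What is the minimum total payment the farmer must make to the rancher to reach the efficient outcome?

Left alone the rancher would choose level 4 (marginal profit stays positive).
Efficient level: k* = 2 (marginal profit ≥ marginal crop damage through 2).
The farmer must at least cover the rancher's forgone profit from cutting 4→2: 355 + 243 = 598.

$598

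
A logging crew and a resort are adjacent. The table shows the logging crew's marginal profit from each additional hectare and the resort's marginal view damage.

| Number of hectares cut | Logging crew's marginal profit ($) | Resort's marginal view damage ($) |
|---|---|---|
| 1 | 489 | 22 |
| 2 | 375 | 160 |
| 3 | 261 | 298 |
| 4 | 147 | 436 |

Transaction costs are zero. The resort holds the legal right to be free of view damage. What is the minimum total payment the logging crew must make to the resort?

$182

Efficient level: marginal profit ≥ marginal view damage through level 2, so k* = 2.
With the resort holding the right, the logging crew must at least compensate total damage at k*: 22 + 160 = 182.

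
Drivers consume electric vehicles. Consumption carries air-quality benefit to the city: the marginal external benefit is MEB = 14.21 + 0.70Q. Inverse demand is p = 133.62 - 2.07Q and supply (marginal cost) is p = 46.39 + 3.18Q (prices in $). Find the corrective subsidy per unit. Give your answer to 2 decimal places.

Social marginal benefit = demand + MEB = 147.83 - 1.37Q.
Set SMB = MC: 147.83 - 1.37Q = 46.39 + 3.18Q → Q* = 22.2945.
The Pigouvian subsidy equals MEB at Q*: 14.21 + 0.70×22.2945 = 29.8162.

subsidy = $29.82 per unit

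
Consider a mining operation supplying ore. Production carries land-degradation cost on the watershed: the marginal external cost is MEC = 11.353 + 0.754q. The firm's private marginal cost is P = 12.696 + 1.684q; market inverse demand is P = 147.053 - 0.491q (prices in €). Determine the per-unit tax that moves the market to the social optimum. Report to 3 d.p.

Social marginal cost = private MC + MEC = 24.049 + 2.438q.
Set SMC = demand: 24.049 + 2.438q = 147.053 - 0.491q → q* = 41.9952.
The Pigouvian tax equals MEC at q*: 11.353 + 0.754×41.9952 = 43.0174.

tax = €43.017 per unit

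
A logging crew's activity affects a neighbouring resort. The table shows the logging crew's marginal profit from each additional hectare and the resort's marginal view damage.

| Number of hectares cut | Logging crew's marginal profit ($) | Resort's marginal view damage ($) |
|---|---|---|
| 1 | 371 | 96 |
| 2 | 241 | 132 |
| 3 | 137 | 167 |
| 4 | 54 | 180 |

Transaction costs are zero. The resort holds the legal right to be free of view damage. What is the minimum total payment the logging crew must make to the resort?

Efficient level: marginal profit ≥ marginal view damage through level 2, so k* = 2.
With the resort holding the right, the logging crew must at least compensate total damage at k*: 96 + 132 = 228.

$228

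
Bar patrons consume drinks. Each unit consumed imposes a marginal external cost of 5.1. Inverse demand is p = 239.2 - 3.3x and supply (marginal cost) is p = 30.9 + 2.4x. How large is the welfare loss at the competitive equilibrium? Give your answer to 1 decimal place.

DWL = 2.3

Market equilibrium (private): 30.9 + 2.4x = 239.2 - 3.3x → x_m = 36.5439.
Social marginal benefit = demand − MEC = 234.1 - 3.3x.
Set SMB = MC: 234.1 - 3.3x = 30.9 + 2.4x → x* = 35.6491.
The welfare-loss triangle has base |x_m − x*| and height MEC(x_m) (the vertical gap between SMB and MC is zero at x* and MEC at x_m).
DWL = ½ × 0.8948 × 5.1000 = 2.2817.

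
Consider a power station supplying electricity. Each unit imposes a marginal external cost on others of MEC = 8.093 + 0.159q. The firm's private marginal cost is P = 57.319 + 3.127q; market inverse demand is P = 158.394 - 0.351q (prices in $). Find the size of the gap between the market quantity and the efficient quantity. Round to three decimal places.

Market equilibrium (private): 57.319 + 3.127q = 158.394 - 0.351q → q_m = 29.0612.
Social marginal cost = private MC + MEC = 65.412 + 3.286q.
Set SMC = demand: 65.412 + 3.286q = 158.394 - 0.351q → q* = 25.5656.
Gap = |29.0612 − 25.5656| = 3.4956.

3.496 units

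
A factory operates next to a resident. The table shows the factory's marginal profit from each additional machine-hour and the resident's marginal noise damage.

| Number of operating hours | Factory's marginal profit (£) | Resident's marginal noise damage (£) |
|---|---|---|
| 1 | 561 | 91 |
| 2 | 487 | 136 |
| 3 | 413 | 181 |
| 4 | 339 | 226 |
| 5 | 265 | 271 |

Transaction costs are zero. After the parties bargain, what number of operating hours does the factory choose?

4

Bargaining reaches the level where marginal profit last exceeds marginal noise damage.
That holds through level 4 (339 ≥ 226) but not at 5 (265 < 271).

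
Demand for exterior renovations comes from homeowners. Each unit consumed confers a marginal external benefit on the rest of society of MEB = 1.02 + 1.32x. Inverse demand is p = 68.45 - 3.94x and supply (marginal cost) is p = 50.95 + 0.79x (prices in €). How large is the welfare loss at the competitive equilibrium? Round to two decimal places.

Market equilibrium (private): 50.95 + 0.79x = 68.45 - 3.94x → x_m = 3.6998.
Social marginal benefit = demand + MEB = 69.47 - 2.62x.
Set SMB = MC: 69.47 - 2.62x = 50.95 + 0.79x → x* = 5.4311.
Height of the DWL triangle at x_m is SMB(x_m) − MC(x_m) = MEB(x_m) = 5.9037.
DWL = ½ × 1.7313 × 5.9037 = 5.1105.

DWL = €5.11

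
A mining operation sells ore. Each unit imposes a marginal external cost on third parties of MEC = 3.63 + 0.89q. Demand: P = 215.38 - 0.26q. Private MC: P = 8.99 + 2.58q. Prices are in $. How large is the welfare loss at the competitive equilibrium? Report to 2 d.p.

Market equilibrium (private): 8.99 + 2.58q = 215.38 - 0.26q → q_m = 72.6725.
Social marginal cost = private MC + MEC = 12.62 + 3.47q.
Set SMC = demand: 12.62 + 3.47q = 215.38 - 0.26q → q* = 54.3592.
Between q* and q_m the wedge SMC − demand runs linearly from 0 to MEC(q_m), so the loss is a triangle.
DWL = ½ × 18.3133 × 68.3086 = 625.4779.

DWL = $625.48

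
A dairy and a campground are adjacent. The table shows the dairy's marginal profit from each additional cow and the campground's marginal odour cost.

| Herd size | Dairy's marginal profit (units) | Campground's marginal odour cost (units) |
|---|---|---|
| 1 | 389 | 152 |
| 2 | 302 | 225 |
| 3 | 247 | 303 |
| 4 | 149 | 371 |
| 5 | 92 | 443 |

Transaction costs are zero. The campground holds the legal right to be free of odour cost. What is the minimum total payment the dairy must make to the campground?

Efficient level: marginal profit ≥ marginal odour cost through level 2, so k* = 2.
With the campground holding the right, the dairy must at least compensate total damage at k*: 152 + 225 = 377.

377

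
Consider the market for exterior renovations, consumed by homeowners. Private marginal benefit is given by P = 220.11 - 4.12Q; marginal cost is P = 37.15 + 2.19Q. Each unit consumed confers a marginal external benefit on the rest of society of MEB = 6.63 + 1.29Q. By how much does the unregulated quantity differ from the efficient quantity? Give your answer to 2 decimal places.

Market equilibrium (private): 37.15 + 2.19Q = 220.11 - 4.12Q → Q_m = 28.9952.
Social marginal benefit = demand + MEB = 226.74 - 2.83Q.
Set SMB = MC: 226.74 - 2.83Q = 37.15 + 2.19Q → Q* = 37.7669.
Gap = |28.9952 − 37.7669| = 8.7717.

8.77 units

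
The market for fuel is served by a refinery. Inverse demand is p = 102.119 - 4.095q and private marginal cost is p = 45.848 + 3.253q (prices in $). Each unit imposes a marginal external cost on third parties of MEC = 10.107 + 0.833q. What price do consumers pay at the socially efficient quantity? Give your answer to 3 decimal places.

P = $79.012

Social marginal cost = private MC + MEC = 55.955 + 4.086q.
Set SMC = demand: 55.955 + 4.086q = 102.119 - 4.095q → q* = 5.6428.
Consumer price on the demand curve at q*: 102.119 − 4.095×5.6428 = 79.0117.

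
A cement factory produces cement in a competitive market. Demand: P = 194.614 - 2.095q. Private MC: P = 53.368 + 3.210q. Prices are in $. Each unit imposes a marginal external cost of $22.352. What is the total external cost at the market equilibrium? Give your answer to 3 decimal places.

$595.124

Market equilibrium (private): 53.368 + 3.210q = 194.614 - 2.095q → q_m = 26.6251.
Total external cost = MEC × q_m = 22.352 × 26.6251 = 595.1242.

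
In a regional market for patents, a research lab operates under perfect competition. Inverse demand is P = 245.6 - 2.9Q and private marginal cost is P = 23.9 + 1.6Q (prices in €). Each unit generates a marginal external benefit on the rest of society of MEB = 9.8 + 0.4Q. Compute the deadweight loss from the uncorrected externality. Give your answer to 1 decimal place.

DWL = €106.2

Market equilibrium (private): 23.9 + 1.6Q = 245.6 - 2.9Q → Q_m = 49.2667.
Social marginal cost = private MC − MEB = 14.1 + 1.2Q.
Set SMC = demand: 14.1 + 1.2Q = 245.6 - 2.9Q → Q* = 56.4634.
Height of the DWL triangle at Q_m is demand(Q_m) − SMC(Q_m) = MEB(Q_m) = 29.5067.
DWL = ½ × 7.1967 × 29.5067 = 106.1754.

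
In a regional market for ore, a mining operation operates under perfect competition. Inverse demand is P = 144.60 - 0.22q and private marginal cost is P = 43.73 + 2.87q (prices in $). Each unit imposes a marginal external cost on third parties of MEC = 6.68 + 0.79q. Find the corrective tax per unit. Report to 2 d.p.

Social marginal cost = private MC + MEC = 50.41 + 3.66q.
Set SMC = demand: 50.41 + 3.66q = 144.60 - 0.22q → q* = 24.2758.
The Pigouvian tax equals MEC at q*: 6.68 + 0.79×24.2758 = 25.8579.

tax = $25.86 per unit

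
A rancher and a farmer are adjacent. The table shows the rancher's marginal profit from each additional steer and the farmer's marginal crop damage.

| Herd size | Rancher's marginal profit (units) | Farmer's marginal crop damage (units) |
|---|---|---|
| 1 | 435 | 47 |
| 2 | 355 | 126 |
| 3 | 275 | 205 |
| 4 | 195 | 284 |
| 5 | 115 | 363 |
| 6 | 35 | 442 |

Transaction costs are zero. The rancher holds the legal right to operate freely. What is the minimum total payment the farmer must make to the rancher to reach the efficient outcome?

345

Left alone the rancher would choose level 6 (marginal profit stays positive).
Efficient level: k* = 3 (marginal profit ≥ marginal crop damage through 3).
The farmer must at least cover the rancher's forgone profit from cutting 6→3: 195 + 115 + 35 = 345.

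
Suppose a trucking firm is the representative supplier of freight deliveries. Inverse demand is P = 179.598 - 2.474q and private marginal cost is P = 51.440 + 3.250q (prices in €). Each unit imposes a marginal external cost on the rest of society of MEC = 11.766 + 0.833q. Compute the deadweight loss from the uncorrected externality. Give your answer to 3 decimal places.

DWL = €70.548

Market equilibrium (private): 51.440 + 3.250q = 179.598 - 2.474q → q_m = 22.3896.
Social marginal cost = private MC + MEC = 63.206 + 4.083q.
Set SMC = demand: 63.206 + 4.083q = 179.598 - 2.474q → q* = 17.7508.
The loss is the area between SMC and demand from q* to q_m; with linear curves that's a triangle of height MEC(q_m).
DWL = ½ × 4.6388 × 30.4165 = 70.5480.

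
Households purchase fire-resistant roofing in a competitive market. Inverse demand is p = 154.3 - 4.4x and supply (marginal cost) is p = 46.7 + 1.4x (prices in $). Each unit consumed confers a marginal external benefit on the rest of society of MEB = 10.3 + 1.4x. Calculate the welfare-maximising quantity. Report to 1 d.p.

x* = 26.8

Social marginal benefit = demand + MEB = 164.6 - 3.0x.
Set SMB = MC: 164.6 - 3.0x = 46.7 + 1.4x → x* = 26.7955.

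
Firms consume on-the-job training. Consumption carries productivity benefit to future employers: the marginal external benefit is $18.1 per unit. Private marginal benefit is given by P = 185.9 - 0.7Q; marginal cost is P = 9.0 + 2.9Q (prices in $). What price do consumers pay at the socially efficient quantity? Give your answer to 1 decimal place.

Social marginal benefit = demand + MEB = 204.0 - 0.7Q.
Set SMB = MC: 204.0 - 0.7Q = 9.0 + 2.9Q → Q* = 54.1667.
Consumer price on the demand curve at Q*: 185.9 − 0.7×54.1667 = 147.9833.

P = $148.0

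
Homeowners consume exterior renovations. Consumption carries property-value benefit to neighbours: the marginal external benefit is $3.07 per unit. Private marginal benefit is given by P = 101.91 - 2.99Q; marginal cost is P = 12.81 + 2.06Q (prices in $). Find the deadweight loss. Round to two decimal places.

Market equilibrium (private): 12.81 + 2.06Q = 101.91 - 2.99Q → Q_m = 17.6436.
Social marginal benefit = demand + MEB = 104.98 - 2.99Q.
Set SMB = MC: 104.98 - 2.99Q = 12.81 + 2.06Q → Q* = 18.2515.
The loss is the area between SMB and MC from Q* to Q_m; with linear curves that's a triangle of height MEB(Q_m).
DWL = ½ × 0.6079 × 3.0700 = 0.9331.

DWL = $0.93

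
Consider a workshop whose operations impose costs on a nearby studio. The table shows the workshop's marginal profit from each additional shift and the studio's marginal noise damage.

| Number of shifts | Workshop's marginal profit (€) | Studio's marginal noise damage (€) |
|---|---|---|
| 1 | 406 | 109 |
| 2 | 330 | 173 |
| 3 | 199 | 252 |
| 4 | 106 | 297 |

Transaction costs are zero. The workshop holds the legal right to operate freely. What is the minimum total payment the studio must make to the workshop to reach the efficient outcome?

Left alone the workshop would choose level 4 (marginal profit stays positive).
Efficient level: k* = 2 (marginal profit ≥ marginal noise damage through 2).
The studio must at least cover the workshop's forgone profit from cutting 4→2: 199 + 106 = 305.

€305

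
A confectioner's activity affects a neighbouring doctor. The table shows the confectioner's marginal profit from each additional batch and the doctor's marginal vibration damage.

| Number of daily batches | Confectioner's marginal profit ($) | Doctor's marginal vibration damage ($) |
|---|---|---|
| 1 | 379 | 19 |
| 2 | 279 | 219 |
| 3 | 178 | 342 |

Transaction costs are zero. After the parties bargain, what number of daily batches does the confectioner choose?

Bargaining reaches the level where marginal profit last exceeds marginal vibration damage.
That holds through level 2 (279 ≥ 219) but not at 3 (178 < 342).

2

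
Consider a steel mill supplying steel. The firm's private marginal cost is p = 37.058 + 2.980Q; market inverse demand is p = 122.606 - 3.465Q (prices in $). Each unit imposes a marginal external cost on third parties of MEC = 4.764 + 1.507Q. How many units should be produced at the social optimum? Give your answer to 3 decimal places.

Social marginal cost = private MC + MEC = 41.822 + 4.487Q.
Set SMC = demand: 41.822 + 4.487Q = 122.606 - 3.465Q → Q* = 10.1590.

Q* = 10.159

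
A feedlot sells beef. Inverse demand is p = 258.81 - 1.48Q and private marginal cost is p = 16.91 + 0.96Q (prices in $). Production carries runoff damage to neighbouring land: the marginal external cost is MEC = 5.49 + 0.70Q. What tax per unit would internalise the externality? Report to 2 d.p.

Social marginal cost = private MC + MEC = 22.40 + 1.66Q.
Set SMC = demand: 22.40 + 1.66Q = 258.81 - 1.48Q → Q* = 75.2898.
The Pigouvian tax equals MEC at Q*: 5.49 + 0.70×75.2898 = 58.1929.

tax = $58.19 per unit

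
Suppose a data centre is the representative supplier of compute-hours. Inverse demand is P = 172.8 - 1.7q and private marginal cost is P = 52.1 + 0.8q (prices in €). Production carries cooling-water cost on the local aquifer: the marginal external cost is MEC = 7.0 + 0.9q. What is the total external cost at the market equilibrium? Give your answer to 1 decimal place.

€1386.9

Market equilibrium (private): 52.1 + 0.8q = 172.8 - 1.7q → q_m = 48.2800.
Total external cost = ∫₀^{q_m} (7.0 + 0.9q) dq = 7.0×48.2800 + ½×0.9×48.2800² = 1386.8913.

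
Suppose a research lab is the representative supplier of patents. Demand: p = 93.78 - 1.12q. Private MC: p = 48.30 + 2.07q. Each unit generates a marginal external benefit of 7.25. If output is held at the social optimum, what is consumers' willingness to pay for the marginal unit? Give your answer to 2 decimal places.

Social marginal cost = private MC − MEB = 41.05 + 2.07q.
Set SMC = demand: 41.05 + 2.07q = 93.78 - 1.12q → q* = 16.5298.
Consumer price on the demand curve at q*: 93.78 − 1.12×16.5298 = 75.2666.

P = 75.27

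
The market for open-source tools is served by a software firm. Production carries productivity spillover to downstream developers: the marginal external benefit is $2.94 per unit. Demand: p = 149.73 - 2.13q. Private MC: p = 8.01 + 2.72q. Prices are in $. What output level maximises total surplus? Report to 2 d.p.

q* = 29.83

Social marginal cost = private MC − MEB = 5.07 + 2.72q.
Set SMC = demand: 5.07 + 2.72q = 149.73 - 2.13q → q* = 29.8268.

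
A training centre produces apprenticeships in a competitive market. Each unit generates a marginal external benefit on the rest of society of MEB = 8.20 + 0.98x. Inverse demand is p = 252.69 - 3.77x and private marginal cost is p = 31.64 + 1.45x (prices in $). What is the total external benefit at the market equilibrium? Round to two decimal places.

$1225.93

Market equilibrium (private): 31.64 + 1.45x = 252.69 - 3.77x → x_m = 42.3467.
Total external benefit = ∫₀^{x_m} (8.20 + 0.98x) dx = 8.20×42.3467 + ½×0.98×42.3467² = 1225.9320.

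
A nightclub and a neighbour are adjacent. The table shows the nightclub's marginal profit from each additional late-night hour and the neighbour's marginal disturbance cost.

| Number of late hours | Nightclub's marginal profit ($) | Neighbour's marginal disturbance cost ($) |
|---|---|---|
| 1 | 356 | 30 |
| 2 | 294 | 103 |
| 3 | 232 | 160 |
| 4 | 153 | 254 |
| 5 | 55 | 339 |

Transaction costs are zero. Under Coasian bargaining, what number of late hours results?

Bargaining reaches the level where marginal profit last exceeds marginal disturbance cost.
That holds through level 3 (232 ≥ 160) but not at 4 (153 < 254).

3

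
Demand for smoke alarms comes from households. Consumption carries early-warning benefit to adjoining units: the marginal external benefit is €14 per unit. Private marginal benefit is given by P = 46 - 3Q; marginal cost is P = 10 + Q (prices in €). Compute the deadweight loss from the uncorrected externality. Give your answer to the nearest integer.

DWL = €25

Market equilibrium (private): 10 + Q = 46 - 3Q → Q_m = 9.0000.
Social marginal benefit = demand + MEB = 60 - 3Q.
Set SMB = MC: 60 - 3Q = 10 + Q → Q* = 12.5000.
The welfare-loss triangle has base |Q_m − Q*| and height MEB(Q_m) (the vertical gap between SMB and MC is zero at Q* and MEB at Q_m).
DWL = ½ × 3.5000 × 14.0000 = 24.5000.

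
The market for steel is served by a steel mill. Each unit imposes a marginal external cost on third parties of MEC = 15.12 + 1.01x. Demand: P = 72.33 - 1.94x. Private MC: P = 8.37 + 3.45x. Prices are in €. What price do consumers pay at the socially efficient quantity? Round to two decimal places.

P = €57.53

Social marginal cost = private MC + MEC = 23.49 + 4.46x.
Set SMC = demand: 23.49 + 4.46x = 72.33 - 1.94x → x* = 7.6313.
Consumer price on the demand curve at x*: 72.33 − 1.94×7.6313 = 57.5253.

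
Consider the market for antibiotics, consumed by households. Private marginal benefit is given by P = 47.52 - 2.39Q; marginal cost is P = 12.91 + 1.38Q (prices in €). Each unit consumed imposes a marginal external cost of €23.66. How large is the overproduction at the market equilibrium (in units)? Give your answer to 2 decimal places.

Market equilibrium (private): 12.91 + 1.38Q = 47.52 - 2.39Q → Q_m = 9.1804.
Social marginal benefit = demand − MEC = 23.86 - 2.39Q.
Set SMB = MC: 23.86 - 2.39Q = 12.91 + 1.38Q → Q* = 2.9045.
Gap = |9.1804 − 2.9045| = 6.2759.

6.28 units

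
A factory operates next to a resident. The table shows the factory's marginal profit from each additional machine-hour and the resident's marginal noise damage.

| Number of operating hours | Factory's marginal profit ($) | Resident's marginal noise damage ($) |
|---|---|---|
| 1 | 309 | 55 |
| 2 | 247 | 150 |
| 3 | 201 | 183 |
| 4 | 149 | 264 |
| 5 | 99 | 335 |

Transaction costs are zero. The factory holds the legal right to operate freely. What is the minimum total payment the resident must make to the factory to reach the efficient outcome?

$248

Left alone the factory would choose level 5 (marginal profit stays positive).
Efficient level: k* = 3 (marginal profit ≥ marginal noise damage through 3).
The resident must at least cover the factory's forgone profit from cutting 5→3: 149 + 99 = 248.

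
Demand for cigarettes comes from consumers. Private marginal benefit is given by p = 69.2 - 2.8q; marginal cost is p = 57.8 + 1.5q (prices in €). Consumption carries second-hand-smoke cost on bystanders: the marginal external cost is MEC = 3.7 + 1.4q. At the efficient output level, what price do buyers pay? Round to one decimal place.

Social marginal benefit = demand − MEC = 65.5 - 4.2q.
Set SMB = MC: 65.5 - 4.2q = 57.8 + 1.5q → q* = 1.3509.
Consumer price on the demand curve at q*: 69.2 − 2.8×1.3509 = 65.4175.

P = €65.4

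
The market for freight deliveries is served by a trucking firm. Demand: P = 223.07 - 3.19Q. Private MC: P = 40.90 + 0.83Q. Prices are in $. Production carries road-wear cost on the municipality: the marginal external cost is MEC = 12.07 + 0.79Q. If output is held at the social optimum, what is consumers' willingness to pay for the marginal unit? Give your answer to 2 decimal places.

P = $110.26

Social marginal cost = private MC + MEC = 52.97 + 1.62Q.
Set SMC = demand: 52.97 + 1.62Q = 223.07 - 3.19Q → Q* = 35.3638.
Consumer price on the demand curve at Q*: 223.07 − 3.19×35.3638 = 110.2595.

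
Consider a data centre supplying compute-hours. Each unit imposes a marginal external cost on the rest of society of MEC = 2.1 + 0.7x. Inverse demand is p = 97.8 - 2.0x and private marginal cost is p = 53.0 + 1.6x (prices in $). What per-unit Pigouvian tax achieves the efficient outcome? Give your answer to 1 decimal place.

tax = $9.1 per unit

Social marginal cost = private MC + MEC = 55.1 + 2.3x.
Set SMC = demand: 55.1 + 2.3x = 97.8 - 2.0x → x* = 9.9302.
The Pigouvian tax equals MEC at x*: 2.1 + 0.7×9.9302 = 9.0511.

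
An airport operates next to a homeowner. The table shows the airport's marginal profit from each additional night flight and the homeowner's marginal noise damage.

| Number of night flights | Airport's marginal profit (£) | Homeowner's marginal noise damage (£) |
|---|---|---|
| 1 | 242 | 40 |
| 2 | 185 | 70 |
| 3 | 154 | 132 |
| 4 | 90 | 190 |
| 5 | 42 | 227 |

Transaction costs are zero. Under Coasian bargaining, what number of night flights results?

3

Bargaining reaches the level where marginal profit last exceeds marginal noise damage.
That holds through level 3 (154 ≥ 132) but not at 4 (90 < 190).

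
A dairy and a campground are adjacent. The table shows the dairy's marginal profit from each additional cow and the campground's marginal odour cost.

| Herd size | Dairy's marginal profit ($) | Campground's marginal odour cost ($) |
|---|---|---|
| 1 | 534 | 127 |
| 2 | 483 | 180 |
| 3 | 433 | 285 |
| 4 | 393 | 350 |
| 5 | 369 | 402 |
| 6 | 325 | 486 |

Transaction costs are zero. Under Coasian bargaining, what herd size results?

4

Bargaining reaches the level where marginal profit last exceeds marginal odour cost.
That holds through level 4 (393 ≥ 350) but not at 5 (369 < 402).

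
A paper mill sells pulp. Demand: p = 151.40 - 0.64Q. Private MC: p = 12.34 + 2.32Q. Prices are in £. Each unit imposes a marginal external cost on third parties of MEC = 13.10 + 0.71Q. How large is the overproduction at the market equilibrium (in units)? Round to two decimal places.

12.66 units

Market equilibrium (private): 12.34 + 2.32Q = 151.40 - 0.64Q → Q_m = 46.9797.
Social marginal cost = private MC + MEC = 25.44 + 3.03Q.
Set SMC = demand: 25.44 + 3.03Q = 151.40 - 0.64Q → Q* = 34.3215.
Gap = |46.9797 − 34.3215| = 12.6582.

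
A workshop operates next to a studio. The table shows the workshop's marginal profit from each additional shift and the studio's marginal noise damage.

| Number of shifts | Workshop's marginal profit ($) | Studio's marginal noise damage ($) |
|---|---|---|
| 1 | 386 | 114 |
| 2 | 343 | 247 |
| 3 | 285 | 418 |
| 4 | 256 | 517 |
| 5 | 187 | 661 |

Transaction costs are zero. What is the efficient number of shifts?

Bargaining reaches the level where marginal profit last exceeds marginal noise damage.
That holds through level 2 (343 ≥ 247) but not at 3 (285 < 418).

2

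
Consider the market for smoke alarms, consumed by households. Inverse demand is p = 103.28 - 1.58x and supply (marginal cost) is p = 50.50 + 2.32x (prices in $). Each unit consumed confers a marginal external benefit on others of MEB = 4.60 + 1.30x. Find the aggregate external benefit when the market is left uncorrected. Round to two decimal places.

$181.30

Market equilibrium (private): 50.50 + 2.32x = 103.28 - 1.58x → x_m = 13.5333.
Total external benefit = ∫₀^{x_m} (4.60 + 1.30x) dx = 4.60×13.5333 + ½×1.30×13.5333² = 181.3008.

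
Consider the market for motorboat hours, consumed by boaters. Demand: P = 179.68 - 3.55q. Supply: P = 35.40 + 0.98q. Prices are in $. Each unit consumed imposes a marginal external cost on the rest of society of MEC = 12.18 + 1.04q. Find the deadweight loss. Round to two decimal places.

DWL = $184.24

Market equilibrium (private): 35.40 + 0.98q = 179.68 - 3.55q → q_m = 31.8499.
Social marginal benefit = demand − MEC = 167.50 - 4.59q.
Set SMB = MC: 167.50 - 4.59q = 35.40 + 0.98q → q* = 23.7163.
Height of the DWL triangle at q_m is MC(q_m) − SMB(q_m) = MEC(q_m) = 45.3039.
DWL = ½ × 8.1336 × 45.3039 = 184.2419.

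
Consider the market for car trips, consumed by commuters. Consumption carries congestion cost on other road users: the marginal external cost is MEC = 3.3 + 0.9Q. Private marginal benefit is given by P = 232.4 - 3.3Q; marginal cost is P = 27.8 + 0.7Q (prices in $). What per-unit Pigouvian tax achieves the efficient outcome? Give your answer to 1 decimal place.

tax = $40.3 per unit

Social marginal benefit = demand − MEC = 229.1 - 4.2Q.
Set SMB = MC: 229.1 - 4.2Q = 27.8 + 0.7Q → Q* = 41.0816.
The Pigouvian tax equals MEC at Q*: 3.3 + 0.9×41.0816 = 40.2734.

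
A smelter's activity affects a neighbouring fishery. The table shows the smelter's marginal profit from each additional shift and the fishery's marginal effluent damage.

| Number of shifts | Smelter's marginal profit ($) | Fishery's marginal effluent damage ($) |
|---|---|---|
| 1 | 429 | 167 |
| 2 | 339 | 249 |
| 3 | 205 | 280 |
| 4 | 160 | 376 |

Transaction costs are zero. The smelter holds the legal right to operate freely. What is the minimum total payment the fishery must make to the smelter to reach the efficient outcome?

Left alone the smelter would choose level 4 (marginal profit stays positive).
Efficient level: k* = 2 (marginal profit ≥ marginal effluent damage through 2).
The fishery must at least cover the smelter's forgone profit from cutting 4→2: 205 + 160 = 365.

$365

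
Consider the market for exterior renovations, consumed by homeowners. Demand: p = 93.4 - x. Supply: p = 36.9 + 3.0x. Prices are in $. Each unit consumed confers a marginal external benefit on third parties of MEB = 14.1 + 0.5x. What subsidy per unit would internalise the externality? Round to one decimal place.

subsidy = $24.2 per unit

Social marginal benefit = demand + MEB = 107.5 - 0.5x.
Set SMB = MC: 107.5 - 0.5x = 36.9 + 3.0x → x* = 20.1714.
The Pigouvian subsidy equals MEB at x*: 14.1 + 0.5×20.1714 = 24.1857.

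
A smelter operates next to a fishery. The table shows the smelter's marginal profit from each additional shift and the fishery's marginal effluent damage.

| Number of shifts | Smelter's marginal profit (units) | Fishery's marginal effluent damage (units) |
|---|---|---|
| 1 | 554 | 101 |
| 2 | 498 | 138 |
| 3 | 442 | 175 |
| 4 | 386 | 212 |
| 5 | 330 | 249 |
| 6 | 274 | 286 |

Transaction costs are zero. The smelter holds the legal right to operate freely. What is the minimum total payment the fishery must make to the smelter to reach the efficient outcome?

274

Left alone the smelter would choose level 6 (marginal profit stays positive).
Efficient level: k* = 5 (marginal profit ≥ marginal effluent damage through 5).
The fishery must at least cover the smelter's forgone profit from cutting 6→5: 274 = 274.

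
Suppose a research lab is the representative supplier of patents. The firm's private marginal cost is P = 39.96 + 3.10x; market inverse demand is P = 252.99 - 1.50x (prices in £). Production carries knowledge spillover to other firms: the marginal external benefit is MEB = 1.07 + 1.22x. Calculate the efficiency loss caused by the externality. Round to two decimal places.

Market equilibrium (private): 39.96 + 3.10x = 252.99 - 1.50x → x_m = 46.3109.
Social marginal cost = private MC − MEB = 38.89 + 1.88x.
Set SMC = demand: 38.89 + 1.88x = 252.99 - 1.50x → x* = 63.3432.
Height of the DWL triangle at x_m is demand(x_m) − SMC(x_m) = MEB(x_m) = 57.5693.
DWL = ½ × 17.0323 × 57.5693 = 490.2688.

DWL = £490.27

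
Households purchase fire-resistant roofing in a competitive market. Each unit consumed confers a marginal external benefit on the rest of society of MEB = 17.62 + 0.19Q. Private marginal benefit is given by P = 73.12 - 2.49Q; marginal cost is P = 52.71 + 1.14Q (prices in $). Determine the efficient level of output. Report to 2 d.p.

Q* = 11.06

Social marginal benefit = demand + MEB = 90.74 - 2.30Q.
Set SMB = MC: 90.74 - 2.30Q = 52.71 + 1.14Q → Q* = 11.0552.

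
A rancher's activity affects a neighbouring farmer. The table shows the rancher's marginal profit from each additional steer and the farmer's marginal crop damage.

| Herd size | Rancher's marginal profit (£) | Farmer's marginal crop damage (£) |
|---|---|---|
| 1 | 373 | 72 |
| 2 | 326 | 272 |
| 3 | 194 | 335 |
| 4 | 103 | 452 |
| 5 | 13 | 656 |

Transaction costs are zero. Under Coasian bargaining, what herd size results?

Bargaining reaches the level where marginal profit last exceeds marginal crop damage.
That holds through level 2 (326 ≥ 272) but not at 3 (194 < 335).

2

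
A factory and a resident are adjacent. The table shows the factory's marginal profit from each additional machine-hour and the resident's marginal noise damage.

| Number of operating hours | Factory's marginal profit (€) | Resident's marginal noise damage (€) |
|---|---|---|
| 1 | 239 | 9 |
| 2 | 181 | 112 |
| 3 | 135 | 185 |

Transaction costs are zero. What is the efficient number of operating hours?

2

Bargaining reaches the level where marginal profit last exceeds marginal noise damage.
That holds through level 2 (181 ≥ 112) but not at 3 (135 < 185).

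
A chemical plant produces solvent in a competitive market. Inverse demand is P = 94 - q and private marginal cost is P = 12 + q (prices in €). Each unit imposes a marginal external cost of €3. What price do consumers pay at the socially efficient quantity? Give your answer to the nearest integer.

P = €55

Social marginal cost = private MC + MEC = 15 + q.
Set SMC = demand: 15 + q = 94 - q → q* = 39.5000.
Consumer price on the demand curve at q*: 94 − 1×39.5000 = 54.5000.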